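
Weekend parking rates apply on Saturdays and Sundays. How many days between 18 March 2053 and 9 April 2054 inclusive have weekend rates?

110

18 March 2053 is a Tuesday.
From 18 March 2053 to 9 April 2054 is 388 days inclusive.
388 = 7 × 55 + 3, so there are 55 full weeks plus 3 extra days.
Each full week contributes 2 weekend days (Sat, Sun): 55 × 2 = 110.
The 3 extra days are Tue, Wed, Thu — none qualify.
Total: 110 + 0 = 110.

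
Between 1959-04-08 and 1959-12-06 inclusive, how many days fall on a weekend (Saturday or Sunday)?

70

1959-04-08 is a Wednesday.
That's 243 days from start to end, counting both.
243 = 7 × 34 + 5, so there are 34 full weeks plus 5 extra days.
Each full week contributes 2 weekend days (Sat, Sun): 34 × 2 = 68.
The 5 extra days are Wed, Thu, Fri, Sat, Sun — 2 of them qualify.
Total: 68 + 2 = 70.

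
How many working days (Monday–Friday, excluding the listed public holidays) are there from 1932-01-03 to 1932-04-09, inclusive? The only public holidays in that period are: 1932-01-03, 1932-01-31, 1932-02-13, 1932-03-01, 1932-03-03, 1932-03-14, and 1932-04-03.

67 working days

1932-01-03 is a Sunday.
From 1932-01-03 to 1932-04-09 is 98 days inclusive.
98 = 7 × 14, so the span is exactly 14 full weeks.
Each full week contributes 5 weekdays (Mon–Fri): 14 × 5 = 70.
Holidays: 1932-01-03 (Sun); 1932-01-31 (Sun); 1932-02-13 (Sat); 1932-03-01 (Tue); 1932-03-03 (Thu); 1932-03-14 (Mon); 1932-04-03 (Sun).
3 of the 7 holidays fall on weekdays; the rest are weekends and were already excluded.
Business days: 70 − 3 = 67.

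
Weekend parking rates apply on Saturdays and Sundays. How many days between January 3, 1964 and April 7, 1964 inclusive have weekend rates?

28

January 3, 1964 is a Friday.
That's 96 days from start to end, counting both.
96 = 7 × 13 + 5, so there are 13 full weeks plus 5 extra days.
Each full week contributes 2 weekend days (Sat, Sun): 13 × 2 = 26.
The 5 extra days are Friday, Saturday, Sunday, Monday, Tuesday — 2 of them qualify.
Total: 26 + 2 = 28.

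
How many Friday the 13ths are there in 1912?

2

The 13th falls on a Friday when the month's 13th has weekday Fri.
Jan 13 is Sat; Feb 13 is Tue; Mar 13 is Wed; Apr 13 is Sat; May 13 is Mon; Jun 13 is Thu; Jul 13 is Sat; Aug 13 is Tue; Sep 13 is Fri ✓; Oct 13 is Sun; Nov 13 is Wed; Dec 13 is Fri ✓.
Friday the 13ths: Sep, Dec.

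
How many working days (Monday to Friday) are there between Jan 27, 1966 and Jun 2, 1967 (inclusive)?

352

Jan 27, 1966 is a Thursday.
That's 492 days from start to end, counting both.
492 = 7 × 70 + 2, so there are 70 full weeks plus 2 extra days.
Each full week contributes 5 weekdays (Mon–Fri): 70 × 5 = 350.
The 2 extra days are Thu, Fri — 2 of them qualify.
Total: 350 + 2 = 352.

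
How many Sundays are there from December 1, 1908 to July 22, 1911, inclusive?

December 1, 1908 is a Tuesday.
From December 1, 1908 to July 22, 1911 is 964 days inclusive.
964 = 7 × 137 + 5, so there are 137 full weeks plus 5 extra days.
Each full week contributes one Sunday: 137 so far.
The 5 extra days are Tue, Wed, Thu, Fri, Sat — none qualify.
Total: 137 + 0 = 137.

137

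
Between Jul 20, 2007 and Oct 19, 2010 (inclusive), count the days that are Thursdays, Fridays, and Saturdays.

509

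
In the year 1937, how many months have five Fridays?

5

A month has five Fridays exactly when Friday falls within its first (length − 28) days.
Jan: 31 days, starts Fri → 5 of Fri, Sat, Sun ✓
Feb: 28 days, starts Mon → 5 of (none)
Mar: 31 days, starts Mon → 5 of Mon, Tue, Wed
Apr: 30 days, starts Thu → 5 of Thu, Fri ✓
May: 31 days, starts Sat → 5 of Sat, Sun, Mon
Jun: 30 days, starts Tue → 5 of Tue, Wed
Jul: 31 days, starts Thu → 5 of Thu, Fri, Sat ✓
Aug: 31 days, starts Sun → 5 of Sun, Mon, Tue
Sep: 30 days, starts Wed → 5 of Wed, Thu
Oct: 31 days, starts Fri → 5 of Fri, Sat, Sun ✓
Nov: 30 days, starts Mon → 5 of Mon, Tue
Dec: 31 days, starts Wed → 5 of Wed, Thu, Fri ✓
Months with five Fridays: Jan, Apr, Jul, Oct, Dec.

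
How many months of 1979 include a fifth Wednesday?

4

A month has five Wednesdays exactly when Wednesday falls within its first (length − 28) days.
Jan: 31 days, starts Mon → 5 of Mon, Tue, Wed ✓
Feb: 28 days, starts Thu → 5 of (none)
Mar: 31 days, starts Thu → 5 of Thu, Fri, Sat
Apr: 30 days, starts Sun → 5 of Sun, Mon
May: 31 days, starts Tue → 5 of Tue, Wed, Thu ✓
Jun: 30 days, starts Fri → 5 of Fri, Sat
Jul: 31 days, starts Sun → 5 of Sun, Mon, Tue
Aug: 31 days, starts Wed → 5 of Wed, Thu, Fri ✓
Sep: 30 days, starts Sat → 5 of Sat, Sun
Oct: 31 days, starts Mon → 5 of Mon, Tue, Wed ✓
Nov: 30 days, starts Thu → 5 of Thu, Fri
Dec: 31 days, starts Sat → 5 of Sat, Sun, Mon
Months with five Wednesdays: Jan, May, Aug, Oct.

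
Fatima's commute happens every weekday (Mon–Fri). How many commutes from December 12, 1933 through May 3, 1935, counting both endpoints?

December 12, 1933 is a Tuesday.
That's 508 days from start to end, counting both.
508 = 7 × 72 + 4, so there are 72 full weeks plus 4 extra days.
Each full week contributes 5 weekdays (Mon–Fri): 72 × 5 = 360.
The 4 extra days are Tuesday, Wednesday, Thursday, Friday — 4 of them qualify.
Total: 360 + 4 = 364.

364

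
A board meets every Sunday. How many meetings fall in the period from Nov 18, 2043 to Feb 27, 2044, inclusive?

14

Nov 18, 2043 is a Wednesday.
The range spans 102 days (inclusive of both endpoints).
102 = 7 × 14 + 4, so there are 14 full weeks plus 4 extra days.
Each full week contributes one Sunday: 14 so far.
The 4 extra days are Wed, Thu, Fri, Sat — none qualify.
Total: 14 + 0 = 14.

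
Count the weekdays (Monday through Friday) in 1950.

260

1950-01-01 is a Sunday.
From 1950-01-01 to 1950-12-31 is 365 days inclusive.
365 = 7 × 52 + 1, so there are 52 full weeks plus 1 extra day.
Each full week contributes 5 weekdays (Mon–Fri): 52 × 5 = 260.
The 1 extra day is Sun — none qualify.
Total: 260 + 0 = 260.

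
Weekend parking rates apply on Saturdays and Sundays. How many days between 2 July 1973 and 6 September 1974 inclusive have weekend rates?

122

2 July 1973 is a Monday.
The range spans 432 days (inclusive of both endpoints).
432 = 7 × 61 + 5, so there are 61 full weeks plus 5 extra days.
Each full week contributes 2 weekend days (Sat, Sun): 61 × 2 = 122.
The 5 extra days are Mon, Tue, Wed, Thu, Fri — none qualify.
Total: 122 + 0 = 122.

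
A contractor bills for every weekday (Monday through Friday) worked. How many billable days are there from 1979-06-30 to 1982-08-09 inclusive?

1979-06-30 is a Saturday.
From 1979-06-30 to 1982-08-09 is 1137 days inclusive.
1137 = 7 × 162 + 3, so there are 162 full weeks plus 3 extra days.
Each full week contributes 5 weekdays (Mon–Fri): 162 × 5 = 810.
The 3 extra days are Sat, Sun, Mon — 1 of them qualifies.
Total: 810 + 1 = 811.

811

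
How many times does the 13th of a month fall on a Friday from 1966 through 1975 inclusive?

Friday-the-13ths by year:
1966: May
1967: Jan, Oct
1968: Sep, Dec
1969: Jun
1970: Feb, Mar, Nov
1971: Aug
1972: Oct
1973: Apr, Jul
1974: Sep, Dec
1975: Jun

16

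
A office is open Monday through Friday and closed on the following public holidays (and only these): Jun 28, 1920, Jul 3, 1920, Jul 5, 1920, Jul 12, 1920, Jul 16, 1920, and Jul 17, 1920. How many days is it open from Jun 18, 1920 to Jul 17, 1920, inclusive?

Jun 18, 1920 is a Friday.
The range spans 30 days (inclusive of both endpoints).
30 = 7 × 4 + 2, so there are 4 full weeks plus 2 extra days.
Each full week contributes 5 weekdays (Mon–Fri): 4 × 5 = 20.
The 2 extra days are Fri, Sat — 1 of them qualifies.
Total: 20 + 1 = 21.
Holidays: Jun 28, 1920 (Mon); Jul 3, 1920 (Sat); Jul 5, 1920 (Mon); Jul 12, 1920 (Mon); Jul 16, 1920 (Fri); Jul 17, 1920 (Sat).
4 of the 6 holidays fall on weekdays; the rest are weekends and were already excluded.
Business days: 21 − 4 = 17.

17 working days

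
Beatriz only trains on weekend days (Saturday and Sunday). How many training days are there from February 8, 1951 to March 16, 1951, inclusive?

February 8, 1951 is a Thursday.
The range spans 37 days (inclusive of both endpoints).
37 = 7 × 5 + 2, so there are 5 full weeks plus 2 extra days.
Each full week contributes 2 weekend days (Sat, Sun): 5 × 2 = 10.
The 2 extra days are Thu, Fri — none qualify.
Total: 10 + 0 = 10.

10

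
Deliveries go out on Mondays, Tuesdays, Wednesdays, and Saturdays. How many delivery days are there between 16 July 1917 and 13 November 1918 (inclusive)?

279

16 July 1917 is a Monday.
From 16 July 1917 to 13 November 1918 is 486 days inclusive.
486 = 7 × 69 + 3, so there are 69 full weeks plus 3 extra days.
Each full week contributes 4 days from the set (Mon, Tue, Wed, Sat): 69 × 4 = 276.
The 3 extra days are Monday, Tuesday, Wednesday — 3 of them qualify.
Total: 276 + 3 = 279.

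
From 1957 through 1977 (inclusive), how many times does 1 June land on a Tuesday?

Day of week of June 1 in each year:
1957: Sat, 1958: Sun, 1959: Mon, 1960: Wed, 1961: Thu, 1962: Fri, 1963: Sat, 1964: Mon, 1965: Tue ✓, 1966: Wed, 1967: Thu, 1968: Sat, 1969: Sun, 1970: Mon, 1971: Tue ✓, 1972: Thu, 1973: Fri, 1974: Sat, 1975: Sun, 1976: Tue ✓, 1977: Wed
Tuesdays: 1965, 1971, 1976.

3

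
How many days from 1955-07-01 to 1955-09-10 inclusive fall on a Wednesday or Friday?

1955-07-01 is a Friday.
From 1955-07-01 to 1955-09-10 is 72 days inclusive.
72 = 7 × 10 + 2, so there are 10 full weeks plus 2 extra days.
Each full week contributes 2 days from the set (Wed, Fri): 10 × 2 = 20.
The 2 extra days are Friday, Saturday — 1 of them qualifies.
Total: 20 + 1 = 21.

21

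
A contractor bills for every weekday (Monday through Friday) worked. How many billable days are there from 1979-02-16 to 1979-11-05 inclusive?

1979-02-16 is a Friday.
That's 263 days from start to end, counting both.
263 = 7 × 37 + 4, so there are 37 full weeks plus 4 extra days.
Each full week contributes 5 weekdays (Mon–Fri): 37 × 5 = 185.
The 4 extra days are Friday, Saturday, Sunday, Monday — 2 of them qualify.
Total: 185 + 2 = 187.

187 weekdays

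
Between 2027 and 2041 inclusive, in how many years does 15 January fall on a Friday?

2

Day of week of January 15 in each year:
2027: Fri ✓, 2028: Sat, 2029: Mon, 2030: Tue, 2031: Wed, 2032: Thu, 2033: Sat, 2034: Sun, 2035: Mon, 2036: Tue, 2037: Thu, 2038: Fri ✓, 2039: Sat, 2040: Sun, 2041: Tue
Fridays: 2027, 2038.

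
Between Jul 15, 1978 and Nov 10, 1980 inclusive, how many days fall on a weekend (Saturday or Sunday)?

Jul 15, 1978 is a Saturday.
From Jul 15, 1978 to Nov 10, 1980 is 850 days inclusive.
850 = 7 × 121 + 3, so there are 121 full weeks plus 3 extra days.
Each full week contributes 2 weekend days (Sat, Sun): 121 × 2 = 242.
The 3 extra days are Saturday, Sunday, Monday — 2 of them qualify.
Total: 242 + 2 = 244.

244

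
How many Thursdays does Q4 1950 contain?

13

Oct 1, 1950 is a Sunday.
The range spans 92 days (inclusive of both endpoints).
92 = 7 × 13 + 1, so there are 13 full weeks plus 1 extra day.
Each full week contributes one Thursday: 13 so far.
The 1 extra day is Sunday — none qualify.
Total: 13 + 0 = 13.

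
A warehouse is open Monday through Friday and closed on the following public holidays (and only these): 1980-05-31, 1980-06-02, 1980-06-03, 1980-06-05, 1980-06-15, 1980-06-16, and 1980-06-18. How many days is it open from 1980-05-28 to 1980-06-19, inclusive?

12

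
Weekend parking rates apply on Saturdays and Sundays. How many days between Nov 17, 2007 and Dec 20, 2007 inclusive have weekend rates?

Nov 17, 2007 is a Saturday.
That's 34 days from start to end, counting both.
34 = 7 × 4 + 6, so there are 4 full weeks plus 6 extra days.
Each full week contributes 2 weekend days (Sat, Sun): 4 × 2 = 8.
The 6 extra days are Sat, Sun, Mon, Tue, Wed, Thu — 2 of them qualify.
Total: 8 + 2 = 10.

10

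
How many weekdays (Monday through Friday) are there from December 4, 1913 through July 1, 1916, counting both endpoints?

672

December 4, 1913 is a Thursday.
That's 941 days from start to end, counting both.
941 = 7 × 134 + 3, so there are 134 full weeks plus 3 extra days.
Each full week contributes 5 weekdays (Mon–Fri): 134 × 5 = 670.
The 3 extra days are Thursday, Friday, Saturday — 2 of them qualify.
Total: 670 + 2 = 672.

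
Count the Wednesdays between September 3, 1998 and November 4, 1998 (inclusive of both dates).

9

September 3, 1998 is a Thursday.
The range spans 63 days (inclusive of both endpoints).
63 = 7 × 9, so the span is exactly 9 full weeks.
Each full week contributes one Wednesday: 9 so far.
Total: 9.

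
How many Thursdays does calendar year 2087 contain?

1 January 2087 is a Wednesday.
The range spans 365 days (inclusive of both endpoints).
365 = 7 × 52 + 1, so there are 52 full weeks plus 1 extra day.
Each full week contributes one Thursday: 52 so far.
The 1 extra day is Wednesday — none qualify.
Total: 52 + 0 = 52.

52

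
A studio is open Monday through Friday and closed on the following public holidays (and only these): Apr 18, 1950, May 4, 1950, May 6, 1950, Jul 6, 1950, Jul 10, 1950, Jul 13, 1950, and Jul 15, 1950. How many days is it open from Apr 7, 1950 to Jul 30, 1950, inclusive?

76

Apr 7, 1950 is a Friday.
From Apr 7, 1950 to Jul 30, 1950 is 115 days inclusive.
115 = 7 × 16 + 3, so there are 16 full weeks plus 3 extra days.
Each full week contributes 5 weekdays (Mon–Fri): 16 × 5 = 80.
The 3 extra days are Fri, Sat, Sun — 1 of them qualifies.
Total: 80 + 1 = 81.
Holidays: Apr 18, 1950 (Tue); May 4, 1950 (Thu); May 6, 1950 (Sat); Jul 6, 1950 (Thu); Jul 10, 1950 (Mon); Jul 13, 1950 (Thu); Jul 15, 1950 (Sat).
5 of the 7 holidays fall on weekdays; the rest are weekends and were already excluded.
Business days: 81 − 5 = 76.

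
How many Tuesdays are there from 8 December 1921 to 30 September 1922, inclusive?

42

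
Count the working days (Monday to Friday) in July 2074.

22

Jul 1, 2074 is a Sunday.
The range spans 31 days (inclusive of both endpoints).
31 = 7 × 4 + 3, so there are 4 full weeks plus 3 extra days.
Each full week contributes 5 weekdays (Mon–Fri): 4 × 5 = 20.
The 3 extra days are Sunday, Monday, Tuesday — 2 of them qualify.
Total: 20 + 2 = 22.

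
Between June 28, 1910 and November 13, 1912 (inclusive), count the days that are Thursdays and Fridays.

June 28, 1910 is a Tuesday.
The range spans 870 days (inclusive of both endpoints).
870 = 7 × 124 + 2, so there are 124 full weeks plus 2 extra days.
Each full week contributes 2 days from the set (Thu, Fri): 124 × 2 = 248.
The 2 extra days are Tuesday, Wednesday — none qualify.
Total: 248 + 0 = 248.

248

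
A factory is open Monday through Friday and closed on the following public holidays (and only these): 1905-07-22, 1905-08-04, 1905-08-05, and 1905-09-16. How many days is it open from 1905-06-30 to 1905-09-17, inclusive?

1905-06-30 is a Friday.
From 1905-06-30 to 1905-09-17 is 80 days inclusive.
80 = 7 × 11 + 3, so there are 11 full weeks plus 3 extra days.
Each full week contributes 5 weekdays (Mon–Fri): 11 × 5 = 55.
The 3 extra days are Fri, Sat, Sun — 1 of them qualifies.
Total: 55 + 1 = 56.
Holidays: 1905-07-22 (Sat); 1905-08-04 (Fri); 1905-08-05 (Sat); 1905-09-16 (Sat).
1 of the 4 holidays fall on weekdays; the rest are weekends and were already excluded.
Business days: 56 − 1 = 55.

55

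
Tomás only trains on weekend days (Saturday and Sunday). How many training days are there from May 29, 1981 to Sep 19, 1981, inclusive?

May 29, 1981 is a Friday.
That's 114 days from start to end, counting both.
114 = 7 × 16 + 2, so there are 16 full weeks plus 2 extra days.
Each full week contributes 2 weekend days (Sat, Sun): 16 × 2 = 32.
The 2 extra days are Friday, Saturday — 1 of them qualifies.
Total: 32 + 1 = 33.

33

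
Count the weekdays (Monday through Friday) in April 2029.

April 1, 2029 is a Sunday.
That's 30 days from start to end, counting both.
30 = 7 × 4 + 2, so there are 4 full weeks plus 2 extra days.
Each full week contributes 5 weekdays (Mon–Fri): 4 × 5 = 20.
The 2 extra days are Sun, Mon — 1 of them qualifies.
Total: 20 + 1 = 21.

21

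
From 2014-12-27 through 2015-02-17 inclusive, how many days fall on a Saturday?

2014-12-27 is a Saturday.
The range spans 53 days (inclusive of both endpoints).
53 = 7 × 7 + 4, so there are 7 full weeks plus 4 extra days.
Each full week contributes one Saturday: 7 so far.
The 4 extra days are Sat, Sun, Mon, Tue — 1 of them qualifies.
Total: 7 + 1 = 8.

8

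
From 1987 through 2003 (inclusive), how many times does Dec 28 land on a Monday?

3

Day of week of December 28 in each year:
1987: Mon ✓, 1988: Wed, 1989: Thu, 1990: Fri, 1991: Sat, 1992: Mon ✓, 1993: Tue, 1994: Wed, 1995: Thu, 1996: Sat, 1997: Sun, 1998: Mon ✓, 1999: Tue, 2000: Thu, 2001: Fri, 2002: Sat, 2003: Sun
Mondays: 1987, 1992, 1998.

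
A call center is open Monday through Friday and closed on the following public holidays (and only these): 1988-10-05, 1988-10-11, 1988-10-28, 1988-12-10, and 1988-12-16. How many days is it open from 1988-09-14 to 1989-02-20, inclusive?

1988-09-14 is a Wednesday.
That's 160 days from start to end, counting both.
160 = 7 × 22 + 6, so there are 22 full weeks plus 6 extra days.
Each full week contributes 5 weekdays (Mon–Fri): 22 × 5 = 110.
The 6 extra days are Wed, Thu, Fri, Sat, Sun, Mon — 4 of them qualify.
Total: 110 + 4 = 114.
Holidays: 1988-10-05 (Wed); 1988-10-11 (Tue); 1988-10-28 (Fri); 1988-12-10 (Sat); 1988-12-16 (Fri).
4 of the 5 holidays fall on weekdays; the rest are weekends and were already excluded.
Business days: 114 − 4 = 110.

110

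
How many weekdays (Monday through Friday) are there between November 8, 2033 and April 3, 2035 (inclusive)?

366

November 8, 2033 is a Tuesday.
That's 512 days from start to end, counting both.
512 = 7 × 73 + 1, so there are 73 full weeks plus 1 extra day.
Each full week contributes 5 weekdays (Mon–Fri): 73 × 5 = 365.
The 1 extra day is Tue — 1 of them qualifies.
Total: 365 + 1 = 366.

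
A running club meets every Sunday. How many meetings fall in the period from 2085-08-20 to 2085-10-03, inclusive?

6

2085-08-20 is a Monday.
That's 45 days from start to end, counting both.
45 = 7 × 6 + 3, so there are 6 full weeks plus 3 extra days.
Each full week contributes one Sunday: 6 so far.
The 3 extra days are Monday, Tuesday, Wednesday — none qualify.
Total: 6 + 0 = 6.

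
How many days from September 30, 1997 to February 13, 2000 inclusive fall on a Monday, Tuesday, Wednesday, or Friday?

September 30, 1997 is a Tuesday.
From September 30, 1997 to February 13, 2000 is 867 days inclusive.
867 = 7 × 123 + 6, so there are 123 full weeks plus 6 extra days.
Each full week contributes 4 days from the set (Mon, Tue, Wed, Fri): 123 × 4 = 492.
The 6 extra days are Tue, Wed, Thu, Fri, Sat, Sun — 3 of them qualify.
Total: 492 + 3 = 495.

495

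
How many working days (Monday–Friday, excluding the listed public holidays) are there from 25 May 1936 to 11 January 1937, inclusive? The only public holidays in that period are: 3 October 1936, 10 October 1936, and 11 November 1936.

165 working days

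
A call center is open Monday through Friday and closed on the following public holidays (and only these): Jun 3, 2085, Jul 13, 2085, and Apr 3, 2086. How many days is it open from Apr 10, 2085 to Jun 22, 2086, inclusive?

Apr 10, 2085 is a Tuesday.
From Apr 10, 2085 to Jun 22, 2086 is 439 days inclusive.
439 = 7 × 62 + 5, so there are 62 full weeks plus 5 extra days.
Each full week contributes 5 weekdays (Mon–Fri): 62 × 5 = 310.
The 5 extra days are Tue, Wed, Thu, Fri, Sat — 4 of them qualify.
Total: 310 + 4 = 314.
Holidays: Jun 3, 2085 (Sun); Jul 13, 2085 (Fri); Apr 3, 2086 (Wed).
2 of the 3 holidays fall on weekdays; the rest are weekends and were already excluded.
Business days: 314 − 2 = 312.

312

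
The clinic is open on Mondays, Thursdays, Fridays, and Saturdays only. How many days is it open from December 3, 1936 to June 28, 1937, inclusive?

120

December 3, 1936 is a Thursday.
The range spans 208 days (inclusive of both endpoints).
208 = 7 × 29 + 5, so there are 29 full weeks plus 5 extra days.
Each full week contributes 4 days from the set (Mon, Thu, Fri, Sat): 29 × 4 = 116.
The 5 extra days are Thursday, Friday, Saturday, Sunday, Monday — 4 of them qualify.
Total: 116 + 4 = 120.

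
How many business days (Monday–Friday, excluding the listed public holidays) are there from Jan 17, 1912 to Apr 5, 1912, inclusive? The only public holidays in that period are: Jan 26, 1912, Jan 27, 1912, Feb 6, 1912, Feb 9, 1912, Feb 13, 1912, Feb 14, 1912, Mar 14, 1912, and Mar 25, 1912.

51 business days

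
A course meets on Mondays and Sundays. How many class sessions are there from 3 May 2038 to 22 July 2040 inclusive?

232

3 May 2038 is a Monday.
The range spans 812 days (inclusive of both endpoints).
812 = 7 × 116, so the span is exactly 116 full weeks.
Each full week contributes 2 days from the set (Mon, Sun): 116 × 2 = 232.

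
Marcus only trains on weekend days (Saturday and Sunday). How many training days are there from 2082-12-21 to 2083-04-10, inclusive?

31

2082-12-21 is a Monday.
That's 111 days from start to end, counting both.
111 = 7 × 15 + 6, so there are 15 full weeks plus 6 extra days.
Each full week contributes 2 weekend days (Sat, Sun): 15 × 2 = 30.
The 6 extra days are Mon, Tue, Wed, Thu, Fri, Sat — 1 of them qualifies.
Total: 30 + 1 = 31.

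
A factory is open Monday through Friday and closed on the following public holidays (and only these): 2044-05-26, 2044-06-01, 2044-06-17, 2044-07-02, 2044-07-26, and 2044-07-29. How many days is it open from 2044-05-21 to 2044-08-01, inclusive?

46

2044-05-21 is a Saturday.
The range spans 73 days (inclusive of both endpoints).
73 = 7 × 10 + 3, so there are 10 full weeks plus 3 extra days.
Each full week contributes 5 weekdays (Mon–Fri): 10 × 5 = 50.
The 3 extra days are Sat, Sun, Mon — 1 of them qualifies.
Total: 50 + 1 = 51.
Holidays: 2044-05-26 (Thu); 2044-06-01 (Wed); 2044-06-17 (Fri); 2044-07-02 (Sat); 2044-07-26 (Tue); 2044-07-29 (Fri).
5 of the 6 holidays fall on weekdays; the rest are weekends and were already excluded.
Business days: 51 − 5 = 46.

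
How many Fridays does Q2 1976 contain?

April 1, 1976 is a Thursday.
That's 91 days from start to end, counting both.
91 = 7 × 13, so the span is exactly 13 full weeks.
Each full week contributes one Friday: 13 so far.

13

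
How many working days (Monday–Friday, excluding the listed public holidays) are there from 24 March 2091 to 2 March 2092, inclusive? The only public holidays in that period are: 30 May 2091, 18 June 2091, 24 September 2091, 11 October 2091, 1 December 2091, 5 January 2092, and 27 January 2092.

241 working days

24 March 2091 is a Saturday.
From 24 March 2091 to 2 March 2092 is 345 days inclusive.
345 = 7 × 49 + 2, so there are 49 full weeks plus 2 extra days.
Each full week contributes 5 weekdays (Mon–Fri): 49 × 5 = 245.
The 2 extra days are Saturday, Sunday — none qualify.
Total: 245 + 0 = 245.
Holidays: 30 May 2091 (Wed); 18 June 2091 (Mon); 24 September 2091 (Mon); 11 October 2091 (Thu); 1 December 2091 (Sat); 5 January 2092 (Sat); 27 January 2092 (Sun).
4 of the 7 holidays fall on weekdays; the rest are weekends and were already excluded.
Business days: 245 − 4 = 241.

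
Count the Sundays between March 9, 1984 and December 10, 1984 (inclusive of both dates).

40 Sundays

March 9, 1984 is a Friday.
From March 9, 1984 to December 10, 1984 is 277 days inclusive.
277 = 7 × 39 + 4, so there are 39 full weeks plus 4 extra days.
Each full week contributes one Sunday: 39 so far.
The 4 extra days are Fri, Sat, Sun, Mon — 1 of them qualifies.
Total: 39 + 1 = 40.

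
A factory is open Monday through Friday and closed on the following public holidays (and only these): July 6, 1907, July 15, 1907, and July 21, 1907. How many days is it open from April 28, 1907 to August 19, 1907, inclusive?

80 business days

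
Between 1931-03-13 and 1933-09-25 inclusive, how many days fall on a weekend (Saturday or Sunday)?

266

1931-03-13 is a Friday.
From 1931-03-13 to 1933-09-25 is 928 days inclusive.
928 = 7 × 132 + 4, so there are 132 full weeks plus 4 extra days.
Each full week contributes 2 weekend days (Sat, Sun): 132 × 2 = 264.
The 4 extra days are Friday, Saturday, Sunday, Monday — 2 of them qualify.
Total: 264 + 2 = 266.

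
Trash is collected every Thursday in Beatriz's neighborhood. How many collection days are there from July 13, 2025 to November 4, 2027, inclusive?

July 13, 2025 is a Sunday.
That's 845 days from start to end, counting both.
845 = 7 × 120 + 5, so there are 120 full weeks plus 5 extra days.
Each full week contributes one Thursday: 120 so far.
The 5 extra days are Sunday, Monday, Tuesday, Wednesday, Thursday — 1 of them qualifies.
Total: 120 + 1 = 121.

121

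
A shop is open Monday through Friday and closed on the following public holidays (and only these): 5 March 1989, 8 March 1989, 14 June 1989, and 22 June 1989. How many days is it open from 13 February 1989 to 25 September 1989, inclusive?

13 February 1989 is a Monday.
From 13 February 1989 to 25 September 1989 is 225 days inclusive.
225 = 7 × 32 + 1, so there are 32 full weeks plus 1 extra day.
Each full week contributes 5 weekdays (Mon–Fri): 32 × 5 = 160.
The 1 extra day is Monday — 1 of them qualifies.
Total: 160 + 1 = 161.
Holidays: 5 March 1989 (Sun); 8 March 1989 (Wed); 14 June 1989 (Wed); 22 June 1989 (Thu).
3 of the 4 holidays fall on weekdays; the rest are weekends and were already excluded.
Business days: 161 − 3 = 158.

158 working days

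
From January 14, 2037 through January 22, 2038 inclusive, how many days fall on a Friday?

January 14, 2037 is a Wednesday.
The range spans 374 days (inclusive of both endpoints).
374 = 7 × 53 + 3, so there are 53 full weeks plus 3 extra days.
Each full week contributes one Friday: 53 so far.
The 3 extra days are Wed, Thu, Fri — 1 of them qualifies.
Total: 53 + 1 = 54.

54 Fridays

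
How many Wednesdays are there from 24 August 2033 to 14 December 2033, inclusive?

24 August 2033 is a Wednesday.
The range spans 113 days (inclusive of both endpoints).
113 = 7 × 16 + 1, so there are 16 full weeks plus 1 extra day.
Each full week contributes one Wednesday: 16 so far.
The 1 extra day is Wed — 1 of them qualifies.
Total: 16 + 1 = 17.

17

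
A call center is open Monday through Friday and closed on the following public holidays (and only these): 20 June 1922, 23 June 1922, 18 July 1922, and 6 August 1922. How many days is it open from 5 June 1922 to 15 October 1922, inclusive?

5 June 1922 is a Monday.
From 5 June 1922 to 15 October 1922 is 133 days inclusive.
133 = 7 × 19, so the span is exactly 19 full weeks.
Each full week contributes 5 weekdays (Mon–Fri): 19 × 5 = 95.
Total: 95.
Holidays: 20 June 1922 (Tue); 23 June 1922 (Fri); 18 July 1922 (Tue); 6 August 1922 (Sun).
3 of the 4 holidays fall on weekdays; the rest are weekends and were already excluded.
Business days: 95 − 3 = 92.

92 working days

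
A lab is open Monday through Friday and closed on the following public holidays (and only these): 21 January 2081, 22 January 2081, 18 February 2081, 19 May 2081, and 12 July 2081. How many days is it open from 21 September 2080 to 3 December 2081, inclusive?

309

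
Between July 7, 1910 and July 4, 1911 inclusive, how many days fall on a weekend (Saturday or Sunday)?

July 7, 1910 is a Thursday.
From July 7, 1910 to July 4, 1911 is 363 days inclusive.
363 = 7 × 51 + 6, so there are 51 full weeks plus 6 extra days.
Each full week contributes 2 weekend days (Sat, Sun): 51 × 2 = 102.
The 6 extra days are Thu, Fri, Sat, Sun, Mon, Tue — 2 of them qualify.
Total: 102 + 2 = 104.

104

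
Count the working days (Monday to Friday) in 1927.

1927-01-01 is a Saturday.
That's 365 days from start to end, counting both.
365 = 7 × 52 + 1, so there are 52 full weeks plus 1 extra day.
Each full week contributes 5 weekdays (Mon–Fri): 52 × 5 = 260.
The 1 extra day is Saturday — none qualify.
Total: 260 + 0 = 260.

260 weekdays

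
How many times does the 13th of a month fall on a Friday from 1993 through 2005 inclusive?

20

Friday-the-13ths by year:
1993: Aug
1994: May
1995: Jan, Oct
1996: Sep, Dec
1997: Jun
1998: Feb, Mar, Nov
1999: Aug
2000: Oct
2001: Apr, Jul
2002: Sep, Dec
2003: Jun
2004: Feb, Aug
2005: May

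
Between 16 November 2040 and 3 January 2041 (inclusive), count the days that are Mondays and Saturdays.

16 November 2040 is a Friday.
That's 49 days from start to end, counting both.
49 = 7 × 7, so the span is exactly 7 full weeks.
Each full week contributes 2 days from the set (Mon, Sat): 7 × 2 = 14.

14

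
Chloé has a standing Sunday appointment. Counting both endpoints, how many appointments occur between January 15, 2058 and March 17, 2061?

January 15, 2058 is a Tuesday.
That's 1158 days from start to end, counting both.
1158 = 7 × 165 + 3, so there are 165 full weeks plus 3 extra days.
Each full week contributes one Sunday: 165 so far.
The 3 extra days are Tue, Wed, Thu — none qualify.
Total: 165 + 0 = 165.

165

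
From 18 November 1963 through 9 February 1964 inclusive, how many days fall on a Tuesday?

18 November 1963 is a Monday.
The range spans 84 days (inclusive of both endpoints).
84 = 7 × 12, so the span is exactly 12 full weeks.
Each full week contributes one Tuesday: 12 so far.

12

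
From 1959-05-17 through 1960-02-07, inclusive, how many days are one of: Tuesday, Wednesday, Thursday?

1959-05-17 is a Sunday.
That's 267 days from start to end, counting both.
267 = 7 × 38 + 1, so there are 38 full weeks plus 1 extra day.
Each full week contributes 3 days from the set (Tue, Wed, Thu): 38 × 3 = 114.
The 1 extra day is Sunday — none qualify.
Total: 114 + 0 = 114.

114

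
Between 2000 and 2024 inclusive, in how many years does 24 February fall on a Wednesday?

Day of week of February 24 in each year:
2000: Thu, 2001: Sat, 2002: Sun, 2003: Mon, 2004: Tue, 2005: Thu, 2006: Fri, 2007: Sat, 2008: Sun, 2009: Tue, 2010: Wed ✓, 2011: Thu, 2012: Fri, 2013: Sun, 2014: Mon, 2015: Tue, 2016: Wed ✓, 2017: Fri, 2018: Sat, 2019: Sun, 2020: Mon, 2021: Wed ✓, 2022: Thu, 2023: Fri, 2024: Sat
Wednesdays: 2010, 2016, 2021.

3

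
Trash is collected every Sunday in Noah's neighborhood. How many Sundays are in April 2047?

1 April 2047 is a Monday.
From 1 April 2047 to 30 April 2047 is 30 days inclusive.
30 = 7 × 4 + 2, so there are 4 full weeks plus 2 extra days.
Each full week contributes one Sunday: 4 so far.
The 2 extra days are Mon, Tue — none qualify.
Total: 4 + 0 = 4.

4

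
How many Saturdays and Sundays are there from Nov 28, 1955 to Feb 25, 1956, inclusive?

Nov 28, 1955 is a Monday.
The range spans 90 days (inclusive of both endpoints).
90 = 7 × 12 + 6, so there are 12 full weeks plus 6 extra days.
Each full week contributes 2 weekend days (Sat, Sun): 12 × 2 = 24.
The 6 extra days are Mon, Tue, Wed, Thu, Fri, Sat — 1 of them qualifies.
Total: 24 + 1 = 25.

25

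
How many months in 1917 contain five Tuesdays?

4

A month has five Tuesdays exactly when Tuesday falls within its first (length − 28) days.
Jan: 31 days, starts Mon → 5 of Mon, Tue, Wed ✓
Feb: 28 days, starts Thu → 5 of (none)
Mar: 31 days, starts Thu → 5 of Thu, Fri, Sat
Apr: 30 days, starts Sun → 5 of Sun, Mon
May: 31 days, starts Tue → 5 of Tue, Wed, Thu ✓
Jun: 30 days, starts Fri → 5 of Fri, Sat
Jul: 31 days, starts Sun → 5 of Sun, Mon, Tue ✓
Aug: 31 days, starts Wed → 5 of Wed, Thu, Fri
Sep: 30 days, starts Sat → 5 of Sat, Sun
Oct: 31 days, starts Mon → 5 of Mon, Tue, Wed ✓
Nov: 30 days, starts Thu → 5 of Thu, Fri
Dec: 31 days, starts Sat → 5 of Sat, Sun, Mon
Months with five Tuesdays: Jan, May, Jul, Oct.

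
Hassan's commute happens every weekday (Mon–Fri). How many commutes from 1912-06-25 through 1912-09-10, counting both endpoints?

56

1912-06-25 is a Tuesday.
That's 78 days from start to end, counting both.
78 = 7 × 11 + 1, so there are 11 full weeks plus 1 extra day.
Each full week contributes 5 weekdays (Mon–Fri): 11 × 5 = 55.
The 1 extra day is Tue — 1 of them qualifies.
Total: 55 + 1 = 56.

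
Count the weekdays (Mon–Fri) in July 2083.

22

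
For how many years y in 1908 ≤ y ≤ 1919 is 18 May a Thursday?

Day of week of May 18 in each year:
1908: Mon, 1909: Tue, 1910: Wed, 1911: Thu ✓, 1912: Sat, 1913: Sun, 1914: Mon, 1915: Tue, 1916: Thu ✓, 1917: Fri, 1918: Sat, 1919: Sun
Thursdays: 1911, 1916.

2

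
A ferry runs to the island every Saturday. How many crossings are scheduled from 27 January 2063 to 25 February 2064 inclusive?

57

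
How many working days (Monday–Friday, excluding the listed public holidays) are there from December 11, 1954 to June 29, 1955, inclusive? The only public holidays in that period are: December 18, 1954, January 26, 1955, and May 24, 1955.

141 working days

December 11, 1954 is a Saturday.
That's 201 days from start to end, counting both.
201 = 7 × 28 + 5, so there are 28 full weeks plus 5 extra days.
Each full week contributes 5 weekdays (Mon–Fri): 28 × 5 = 140.
The 5 extra days are Saturday, Sunday, Monday, Tuesday, Wednesday — 3 of them qualify.
Total: 140 + 3 = 143.
Holidays: December 18, 1954 (Sat); January 26, 1955 (Wed); May 24, 1955 (Tue).
2 of the 3 holidays fall on weekdays; the rest are weekends and were already excluded.
Business days: 143 − 2 = 141.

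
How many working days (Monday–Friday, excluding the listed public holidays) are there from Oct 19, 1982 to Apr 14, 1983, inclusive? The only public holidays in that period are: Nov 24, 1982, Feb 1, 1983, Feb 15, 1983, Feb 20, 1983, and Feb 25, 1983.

124 working days

Oct 19, 1982 is a Tuesday.
From Oct 19, 1982 to Apr 14, 1983 is 178 days inclusive.
178 = 7 × 25 + 3, so there are 25 full weeks plus 3 extra days.
Each full week contributes 5 weekdays (Mon–Fri): 25 × 5 = 125.
The 3 extra days are Tuesday, Wednesday, Thursday — 3 of them qualify.
Total: 125 + 3 = 128.
Holidays: Nov 24, 1982 (Wed); Feb 1, 1983 (Tue); Feb 15, 1983 (Tue); Feb 20, 1983 (Sun); Feb 25, 1983 (Fri).
4 of the 5 holidays fall on weekdays; the rest are weekends and were already excluded.
Business days: 128 − 4 = 124.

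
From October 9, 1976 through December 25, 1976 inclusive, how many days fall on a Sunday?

October 9, 1976 is a Saturday.
That's 78 days from start to end, counting both.
78 = 7 × 11 + 1, so there are 11 full weeks plus 1 extra day.
Each full week contributes one Sunday: 11 so far.
The 1 extra day is Saturday — none qualify.
Total: 11 + 0 = 11.

11 Sundays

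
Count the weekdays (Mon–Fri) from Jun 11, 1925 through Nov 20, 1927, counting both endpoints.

Jun 11, 1925 is a Thursday.
That's 893 days from start to end, counting both.
893 = 7 × 127 + 4, so there are 127 full weeks plus 4 extra days.
Each full week contributes 5 weekdays (Mon–Fri): 127 × 5 = 635.
The 4 extra days are Thu, Fri, Sat, Sun — 2 of them qualify.
Total: 635 + 2 = 637.

637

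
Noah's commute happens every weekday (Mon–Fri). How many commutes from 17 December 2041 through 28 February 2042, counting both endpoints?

17 December 2041 is a Tuesday.
The range spans 74 days (inclusive of both endpoints).
74 = 7 × 10 + 4, so there are 10 full weeks plus 4 extra days.
Each full week contributes 5 weekdays (Mon–Fri): 10 × 5 = 50.
The 4 extra days are Tue, Wed, Thu, Fri — 4 of them qualify.
Total: 50 + 4 = 54.

54 weekdays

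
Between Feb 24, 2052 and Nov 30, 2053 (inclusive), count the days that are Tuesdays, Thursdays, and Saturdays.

277

Feb 24, 2052 is a Saturday.
That's 646 days from start to end, counting both.
646 = 7 × 92 + 2, so there are 92 full weeks plus 2 extra days.
Each full week contributes 3 days from the set (Tue, Thu, Sat): 92 × 3 = 276.
The 2 extra days are Saturday, Sunday — 1 of them qualifies.
Total: 276 + 1 = 277.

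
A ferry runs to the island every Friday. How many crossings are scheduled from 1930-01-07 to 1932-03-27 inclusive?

116 Fridays

1930-01-07 is a Tuesday.
That's 811 days from start to end, counting both.
811 = 7 × 115 + 6, so there are 115 full weeks plus 6 extra days.
Each full week contributes one Friday: 115 so far.
The 6 extra days are Tue, Wed, Thu, Fri, Sat, Sun — 1 of them qualifies.
Total: 115 + 1 = 116.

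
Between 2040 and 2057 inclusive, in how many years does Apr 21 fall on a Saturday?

3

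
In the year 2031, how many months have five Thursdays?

A month has five Thursdays exactly when Thursday falls within its first (length − 28) days.
Jan: 31 days, starts Wed → 5 of Wed, Thu, Fri ✓
Feb: 28 days, starts Sat → 5 of (none)
Mar: 31 days, starts Sat → 5 of Sat, Sun, Mon
Apr: 30 days, starts Tue → 5 of Tue, Wed
May: 31 days, starts Thu → 5 of Thu, Fri, Sat ✓
Jun: 30 days, starts Sun → 5 of Sun, Mon
Jul: 31 days, starts Tue → 5 of Tue, Wed, Thu ✓
Aug: 31 days, starts Fri → 5 of Fri, Sat, Sun
Sep: 30 days, starts Mon → 5 of Mon, Tue
Oct: 31 days, starts Wed → 5 of Wed, Thu, Fri ✓
Nov: 30 days, starts Sat → 5 of Sat, Sun
Dec: 31 days, starts Mon → 5 of Mon, Tue, Wed
Months with five Thursdays: Jan, May, Jul, Oct.

4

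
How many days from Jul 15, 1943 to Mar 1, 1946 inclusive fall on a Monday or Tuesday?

274

Jul 15, 1943 is a Thursday.
That's 961 days from start to end, counting both.
961 = 7 × 137 + 2, so there are 137 full weeks plus 2 extra days.
Each full week contributes 2 days from the set (Mon, Tue): 137 × 2 = 274.
The 2 extra days are Thursday, Friday — none qualify.
Total: 274 + 0 = 274.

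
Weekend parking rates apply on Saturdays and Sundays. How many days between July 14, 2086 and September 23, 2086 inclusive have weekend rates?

21

July 14, 2086 is a Sunday.
From July 14, 2086 to September 23, 2086 is 72 days inclusive.
72 = 7 × 10 + 2, so there are 10 full weeks plus 2 extra days.
Each full week contributes 2 weekend days (Sat, Sun): 10 × 2 = 20.
The 2 extra days are Sun, Mon — 1 of them qualifies.
Total: 20 + 1 = 21.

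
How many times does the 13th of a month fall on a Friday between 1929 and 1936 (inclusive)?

Friday-the-13ths by year:
1929: Sep, Dec
1930: Jun
1931: Feb, Mar, Nov
1932: May
1933: Jan, Oct
1934: Apr, Jul
1935: Sep, Dec
1936: Mar, Nov

15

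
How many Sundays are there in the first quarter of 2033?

1 January 2033 is a Saturday.
The range spans 90 days (inclusive of both endpoints).
90 = 7 × 12 + 6, so there are 12 full weeks plus 6 extra days.
Each full week contributes one Sunday: 12 so far.
The 6 extra days are Saturday, Sunday, Monday, Tuesday, Wednesday, Thursday — 1 of them qualifies.
Total: 12 + 1 = 13.

13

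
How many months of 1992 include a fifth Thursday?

A month has five Thursdays exactly when Thursday falls within its first (length − 28) days.
Jan: 31 days, starts Wed → 5 of Wed, Thu, Fri ✓
Feb: 29 days, starts Sat → 5 of Sat
Mar: 31 days, starts Sun → 5 of Sun, Mon, Tue
Apr: 30 days, starts Wed → 5 of Wed, Thu ✓
May: 31 days, starts Fri → 5 of Fri, Sat, Sun
Jun: 30 days, starts Mon → 5 of Mon, Tue
Jul: 31 days, starts Wed → 5 of Wed, Thu, Fri ✓
Aug: 31 days, starts Sat → 5 of Sat, Sun, Mon
Sep: 30 days, starts Tue → 5 of Tue, Wed
Oct: 31 days, starts Thu → 5 of Thu, Fri, Sat ✓
Nov: 30 days, starts Sun → 5 of Sun, Mon
Dec: 31 days, starts Tue → 5 of Tue, Wed, Thu ✓
Months with five Thursdays: Jan, Apr, Jul, Oct, Dec.

5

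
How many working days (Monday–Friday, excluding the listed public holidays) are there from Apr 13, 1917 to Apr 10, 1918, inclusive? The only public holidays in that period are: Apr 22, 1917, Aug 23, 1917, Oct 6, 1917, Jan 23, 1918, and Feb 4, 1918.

Apr 13, 1917 is a Friday.
The range spans 363 days (inclusive of both endpoints).
363 = 7 × 51 + 6, so there are 51 full weeks plus 6 extra days.
Each full week contributes 5 weekdays (Mon–Fri): 51 × 5 = 255.
The 6 extra days are Fri, Sat, Sun, Mon, Tue, Wed — 4 of them qualify.
Total: 255 + 4 = 259.
Holidays: Apr 22, 1917 (Sun); Aug 23, 1917 (Thu); Oct 6, 1917 (Sat); Jan 23, 1918 (Wed); Feb 4, 1918 (Mon).
3 of the 5 holidays fall on weekdays; the rest are weekends and were already excluded.
Business days: 259 − 3 = 256.

256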